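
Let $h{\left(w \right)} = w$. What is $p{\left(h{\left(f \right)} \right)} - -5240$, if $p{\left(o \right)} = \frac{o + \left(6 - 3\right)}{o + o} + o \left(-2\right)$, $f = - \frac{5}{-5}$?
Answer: $5240$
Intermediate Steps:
$f = 1$ ($f = \left(-5\right) \left(- \frac{1}{5}\right) = 1$)
$p{\left(o \right)} = - 2 o + \frac{3 + o}{2 o}$ ($p{\left(o \right)} = \frac{o + 3}{2 o} - 2 o = \left(3 + o\right) \frac{1}{2 o} - 2 o = \frac{3 + o}{2 o} - 2 o = - 2 o + \frac{3 + o}{2 o}$)
$p{\left(h{\left(f \right)} \right)} - -5240 = \frac{3 - 1 \left(-1 + 4 \cdot 1\right)}{2 \cdot 1} - -5240 = \frac{1}{2} \cdot 1 \left(3 - 1 \left(-1 + 4\right)\right) + 5240 = \frac{1}{2} \cdot 1 \left(3 - 1 \cdot 3\right) + 5240 = \frac{1}{2} \cdot 1 \left(3 - 3\right) + 5240 = \frac{1}{2} \cdot 1 \cdot 0 + 5240 = 0 + 5240 = 5240$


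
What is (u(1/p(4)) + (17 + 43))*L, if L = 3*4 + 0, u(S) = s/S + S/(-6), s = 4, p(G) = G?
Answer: 1823/2 ≈ 911.50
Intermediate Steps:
u(S) = 4/S - S/6 (u(S) = 4/S + S/(-6) = 4/S + S*(-⅙) = 4/S - S/6)
L = 12 (L = 12 + 0 = 12)
(u(1/p(4)) + (17 + 43))*L = ((4/(1/4) - ⅙/4) + (17 + 43))*12 = ((4/(¼) - ⅙*¼) + 60)*12 = ((4*4 - 1/24) + 60)*12 = ((16 - 1/24) + 60)*12 = (383/24 + 60)*12 = (1823/24)*12 = 1823/2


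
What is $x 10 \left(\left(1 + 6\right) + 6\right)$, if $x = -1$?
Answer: $-130$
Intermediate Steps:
$x 10 \left(\left(1 + 6\right) + 6\right) = \left(-1\right) 10 \left(\left(1 + 6\right) + 6\right) = - 10 \left(7 + 6\right) = \left(-10\right) 13 = -130$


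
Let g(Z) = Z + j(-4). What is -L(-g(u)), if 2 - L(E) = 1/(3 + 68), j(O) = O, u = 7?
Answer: -141/71 ≈ -1.9859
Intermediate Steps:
g(Z) = -4 + Z (g(Z) = Z - 4 = -4 + Z)
L(E) = 141/71 (L(E) = 2 - 1/(3 + 68) = 2 - 1/71 = 141/71)
-L(-g(u)) = -1*141/71 = -141/71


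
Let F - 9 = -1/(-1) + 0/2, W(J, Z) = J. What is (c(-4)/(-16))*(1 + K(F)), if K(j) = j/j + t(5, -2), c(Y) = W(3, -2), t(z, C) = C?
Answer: 0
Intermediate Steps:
F = 10 (F = 9 + (-1/(-1) + 0/2) = 9 + (-1*(-1) + 0*(1/2)) = 9 + (1 + 0) = 9 + 1 = 10)
c(Y) = 3
K(j) = -1 (K(j) = j/j - 2 = 1 - 2 = -1)
(c(-4)/(-16))*(1 + K(F)) = (3/(-16))*(1 - 1) = (3*(-1/16))*0 = -3/16*0 = 0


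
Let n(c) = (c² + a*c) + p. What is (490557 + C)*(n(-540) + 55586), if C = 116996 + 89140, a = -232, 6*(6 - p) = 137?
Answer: 658304054545/2 ≈ 3.2915e+11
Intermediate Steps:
p = -101/6 (p = 6 - ⅙*137 = 6 - 137/6 = -101/6 ≈ -16.833)
C = 206136
n(c) = -101/6 + c² - 232*c (n(c) = (c² - 232*c) - 101/6 = -101/6 + c² - 232*c)
(490557 + C)*(n(-540) + 55586) = (490557 + 206136)*((-101/6 + (-540)² - 232*(-540)) + 55586) = 696693*((-101/6 + 291600 + 125280) + 55586) = 696693*(2501179/6 + 55586) = 696693*(2834695/6) = 658304054545/2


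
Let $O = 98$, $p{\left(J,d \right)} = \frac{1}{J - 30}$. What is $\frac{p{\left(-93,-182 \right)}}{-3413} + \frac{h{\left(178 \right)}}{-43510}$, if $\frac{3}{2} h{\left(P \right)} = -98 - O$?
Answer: $\frac{9149541}{3044242415} \approx 0.0030055$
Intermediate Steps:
$p{\left(J,d \right)} = \frac{1}{-30 + J}$
$h{\left(P \right)} = - \frac{392}{3}$ ($h{\left(P \right)} = \frac{2 \left(-98 - 98\right)}{3} = \frac{2}{3} \left(-196\right) = - \frac{392}{3}$)
$\frac{p{\left(-93,-182 \right)}}{-3413} + \frac{h{\left(178 \right)}}{-43510} = \frac{1}{\left(-30 - 93\right) \left(-3413\right)} - \frac{392}{3 \left(-43510\right)} = \frac{1}{-123} \left(- \frac{1}{3413}\right) - - \frac{196}{65265} = \left(- \frac{1}{123}\right) \left(- \frac{1}{3413}\right) + \frac{196}{65265} = \frac{1}{419799} + \frac{196}{65265} = \frac{9149541}{3044242415}$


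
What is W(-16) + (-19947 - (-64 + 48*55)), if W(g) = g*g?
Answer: -22267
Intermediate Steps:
W(g) = g**2
W(-16) + (-19947 - (-64 + 48*55)) = (-16)**2 + (-19947 - (-64 + 48*55)) = 256 + (-19947 - (-64 + 2640)) = 256 + (-19947 - 1*2576) = 256 + (-19947 - 2576) = 256 - 22523 = -22267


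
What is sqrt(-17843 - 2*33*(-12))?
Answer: 17*I*sqrt(59) ≈ 130.58*I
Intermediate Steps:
sqrt(-17843 - 2*33*(-12)) = sqrt(-17843 - 66*(-12)) = sqrt(-17843 + 792) = sqrt(-17051) = 17*I*sqrt(59)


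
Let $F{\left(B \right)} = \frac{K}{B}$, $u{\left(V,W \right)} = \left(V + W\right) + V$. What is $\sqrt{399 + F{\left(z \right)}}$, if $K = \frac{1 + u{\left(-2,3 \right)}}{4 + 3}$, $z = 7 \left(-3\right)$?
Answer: $\sqrt{399} \approx 19.975$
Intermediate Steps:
$z = -21$
$u{\left(V,W \right)} = W + 2 V$
$K = 0$ ($K = \frac{1 + \left(3 + 2 \left(-2\right)\right)}{4 + 3} = \frac{1 + \left(3 - 4\right)}{7} = \left(1 - 1\right) \frac{1}{7} = 0 \cdot \frac{1}{7} = 0$)
$F{\left(B \right)} = 0$ ($F{\left(B \right)} = \frac{0}{B} = 0$)
$\sqrt{399 + F{\left(z \right)}} = \sqrt{399 + 0} = \sqrt{399}$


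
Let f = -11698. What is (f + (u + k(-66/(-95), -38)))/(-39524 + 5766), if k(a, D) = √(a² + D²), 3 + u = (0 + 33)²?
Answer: 5306/16879 - √3259114/1603505 ≈ 0.31323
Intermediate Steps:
u = 1086 (u = -3 + (0 + 33)² = -3 + 33² = -3 + 1089 = 1086)
k(a, D) = √(D² + a²)
(f + (u + k(-66/(-95), -38)))/(-39524 + 5766) = (-11698 + (1086 + √((-38)² + (-66/(-95))²)))/(-39524 + 5766) = (-11698 + (1086 + √(1444 + (-66*(-1/95))²)))/(-33758) = (-11698 + (1086 + √(1444 + (66/95)²)))*(-1/33758) = (-11698 + (1086 + √(1444 + 4356/9025)))*(-1/33758) = (-11698 + (1086 + √(13036456/9025)))*(-1/33758) = (-11698 + (1086 + 2*√3259114/95))*(-1/33758) = (-10612 + 2*√3259114/95)*(-1/33758) = 5306/16879 - √3259114/1603505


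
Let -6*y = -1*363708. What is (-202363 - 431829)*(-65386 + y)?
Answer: 3023827456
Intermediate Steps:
y = 60618 (y = -(-1)*363708/6 = -1/6*(-363708) = 60618)
(-202363 - 431829)*(-65386 + y) = (-202363 - 431829)*(-65386 + 60618) = -634192*(-4768) = 3023827456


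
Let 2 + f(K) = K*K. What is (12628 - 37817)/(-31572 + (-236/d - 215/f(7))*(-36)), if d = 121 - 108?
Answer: 15390479/18790560 ≈ 0.81905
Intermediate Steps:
f(K) = -2 + K² (f(K) = -2 + K*K = -2 + K²)
d = 13
(12628 - 37817)/(-31572 + (-236/d - 215/f(7))*(-36)) = (12628 - 37817)/(-31572 + (-236/13 - 215/(-2 + 7²))*(-36)) = -25189/(-31572 + (-236*1/13 - 215/(-2 + 49))*(-36)) = -25189/(-31572 + (-236/13 - 215/47)*(-36)) = -25189/(-31572 - 13887/611*(-36)) = -25189/(-31572 + 499932/611) = -25189/(-18790560/611) = -25189*(-611/18790560) = 15390479/18790560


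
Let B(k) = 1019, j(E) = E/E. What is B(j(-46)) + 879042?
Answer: 880061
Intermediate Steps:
j(E) = 1
B(j(-46)) + 879042 = 1019 + 879042 = 880061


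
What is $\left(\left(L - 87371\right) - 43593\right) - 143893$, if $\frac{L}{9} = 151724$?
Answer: $1090659$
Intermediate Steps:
$L = 1365516$ ($L = 9 \cdot 151724 = 1365516$)
$\left(\left(L - 87371\right) - 43593\right) - 143893 = \left(\left(1365516 - 87371\right) - 43593\right) - 143893 = \left(1278145 - 43593\right) - 143893 = 1234552 - 143893 = 1090659$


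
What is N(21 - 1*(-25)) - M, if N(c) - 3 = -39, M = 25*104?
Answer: -2636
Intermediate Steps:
M = 2600
N(c) = -36 (N(c) = 3 - 39 = -36)
N(21 - 1*(-25)) - M = -36 - 1*2600 = -36 - 2600 = -2636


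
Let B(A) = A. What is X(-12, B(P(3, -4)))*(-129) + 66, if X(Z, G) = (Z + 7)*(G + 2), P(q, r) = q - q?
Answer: 1356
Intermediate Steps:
P(q, r) = 0
X(Z, G) = (2 + G)*(7 + Z) (X(Z, G) = (7 + Z)*(2 + G) = (2 + G)*(7 + Z))
X(-12, B(P(3, -4)))*(-129) + 66 = (14 + 2*(-12) + 7*0 + 0*(-12))*(-129) + 66 = (14 - 24 + 0 + 0)*(-129) + 66 = -10*(-129) + 66 = 1290 + 66 = 1356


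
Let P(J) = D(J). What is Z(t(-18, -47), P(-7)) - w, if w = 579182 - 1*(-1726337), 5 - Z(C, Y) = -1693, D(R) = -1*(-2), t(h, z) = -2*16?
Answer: -2303821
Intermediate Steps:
t(h, z) = -32
D(R) = 2
P(J) = 2
Z(C, Y) = 1698 (Z(C, Y) = 5 - 1*(-1693) = 5 + 1693 = 1698)
w = 2305519 (w = 579182 + 1726337 = 2305519)
Z(t(-18, -47), P(-7)) - w = 1698 - 1*2305519 = 1698 - 2305519 = -2303821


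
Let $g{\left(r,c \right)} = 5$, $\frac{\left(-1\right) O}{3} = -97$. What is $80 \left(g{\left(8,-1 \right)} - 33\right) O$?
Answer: $-651840$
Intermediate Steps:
$O = 291$ ($O = \left(-3\right) \left(-97\right) = 291$)
$80 \left(g{\left(8,-1 \right)} - 33\right) O = 80 \left(5 - 33\right) 291 = 80 \left(-28\right) 291 = \left(-2240\right) 291 = -651840$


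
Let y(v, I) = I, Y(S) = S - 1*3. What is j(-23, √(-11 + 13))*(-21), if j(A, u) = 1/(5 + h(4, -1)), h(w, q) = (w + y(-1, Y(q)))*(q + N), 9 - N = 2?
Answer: -21/5 ≈ -4.2000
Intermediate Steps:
N = 7 (N = 9 - 1*2 = 9 - 2 = 7)
Y(S) = -3 + S (Y(S) = S - 3 = -3 + S)
h(w, q) = (7 + q)*(-3 + q + w) (h(w, q) = (w + (-3 + q))*(q + 7) = (-3 + q + w)*(7 + q) = (7 + q)*(-3 + q + w))
j(A, u) = ⅕ (j(A, u) = 1/(5 + (-21 + (-1)² + 4*(-1) + 7*4 - 1*4)) = 1/(5 + (-21 + 1 - 4 + 28 - 4)) = 1/(5 + 0) = 1/5 = ⅕)
j(-23, √(-11 + 13))*(-21) = (⅕)*(-21) = -21/5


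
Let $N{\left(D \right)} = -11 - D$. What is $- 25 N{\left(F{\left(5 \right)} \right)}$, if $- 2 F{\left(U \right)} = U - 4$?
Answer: $\frac{525}{2} \approx 262.5$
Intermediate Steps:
$F{\left(U \right)} = 2 - \frac{U}{2}$ ($F{\left(U \right)} = - \frac{U - 4}{2} = - \frac{-4 + U}{2} = 2 - \frac{U}{2}$)
$- 25 N{\left(F{\left(5 \right)} \right)} = - 25 \left(-11 - \left(2 - \frac{5}{2}\right)\right) = - 25 \left(-11 - - \frac{1}{2}\right) = - 25 \left(-11 + \frac{1}{2}\right) = \left(-25\right) \left(- \frac{21}{2}\right) = \frac{525}{2}$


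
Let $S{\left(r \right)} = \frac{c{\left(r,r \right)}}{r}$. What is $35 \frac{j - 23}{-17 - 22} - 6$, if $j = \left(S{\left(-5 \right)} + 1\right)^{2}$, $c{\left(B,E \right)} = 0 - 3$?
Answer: $\frac{2407}{195} \approx 12.344$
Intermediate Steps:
$c{\left(B,E \right)} = -3$ ($c{\left(B,E \right)} = 0 - 3 = -3$)
$S{\left(r \right)} = - \frac{3}{r}$
$j = \frac{64}{25}$ ($j = \left(- \frac{3}{-5} + 1\right)^{2} = \left(\left(-3\right) \left(- \frac{1}{5}\right) + 1\right)^{2} = \left(\frac{3}{5} + 1\right)^{2} = \left(\frac{8}{5}\right)^{2} = \frac{64}{25} \approx 2.56$)
$35 \frac{j - 23}{-17 - 22} - 6 = 35 \frac{\frac{64}{25} - 23}{-17 - 22} - 6 = 35 \left(- \frac{511}{25 \left(-39\right)}\right) - 6 = 35 \left(\left(- \frac{511}{25}\right) \left(- \frac{1}{39}\right)\right) - 6 = 35 \cdot \frac{511}{975} - 6 = \frac{3577}{195} - 6 = \frac{2407}{195}$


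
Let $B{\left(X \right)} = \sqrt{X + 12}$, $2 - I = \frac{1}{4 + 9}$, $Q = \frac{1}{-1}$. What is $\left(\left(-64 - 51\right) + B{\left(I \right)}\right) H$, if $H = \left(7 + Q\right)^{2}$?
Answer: $-4140 + \frac{36 \sqrt{2353}}{13} \approx -4005.7$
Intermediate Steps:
$Q = -1$
$I = \frac{25}{13}$ ($I = 2 - \frac{1}{4 + 9} = 2 - \frac{1}{13} = \frac{25}{13} \approx 1.9231$)
$B{\left(X \right)} = \sqrt{12 + X}$
$H = 36$ ($H = \left(7 - 1\right)^{2} = 6^{2} = 36$)
$\left(\left(-64 - 51\right) + B{\left(I \right)}\right) H = \left(\left(-64 - 51\right) + \sqrt{12 + \frac{25}{13}}\right) 36 = \left(-115 + \sqrt{\frac{181}{13}}\right) 36 = \left(-115 + \frac{\sqrt{2353}}{13}\right) 36 = -4140 + \frac{36 \sqrt{2353}}{13}$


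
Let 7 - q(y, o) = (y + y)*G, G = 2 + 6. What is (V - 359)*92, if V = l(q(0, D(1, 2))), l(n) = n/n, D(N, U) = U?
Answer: -32936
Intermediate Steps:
G = 8
q(y, o) = 7 - 16*y (q(y, o) = 7 - (y + y)*8 = 7 - 2*y*8 = 7 - 16*y)
l(n) = 1
V = 1
(V - 359)*92 = (1 - 359)*92 = -358*92 = -32936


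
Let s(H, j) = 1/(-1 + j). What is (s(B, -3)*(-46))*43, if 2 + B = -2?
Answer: 989/2 ≈ 494.50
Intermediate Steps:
B = -4 (B = -2 - 2 = -4)
(s(B, -3)*(-46))*43 = (-46/(-1 - 3))*43 = (-46/(-4))*43 = -1/4*(-46)*43 = (23/2)*43 = 989/2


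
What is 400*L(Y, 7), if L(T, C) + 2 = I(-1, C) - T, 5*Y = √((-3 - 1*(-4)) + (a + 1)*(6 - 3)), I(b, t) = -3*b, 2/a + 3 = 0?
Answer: 400 - 80*√2 ≈ 286.86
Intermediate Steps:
a = -⅔ (a = 2/(-3 + 0) = 2/(-3) = 2*(-⅓) = -⅔ ≈ -0.66667)
Y = √2/5 (Y = √((-3 - 1*(-4)) + (-⅔ + 1)*(6 - 3))/5 = √((-3 + 4) + (⅓)*3)/5 = √(1 + 1)/5 = √2/5 ≈ 0.28284)
L(T, C) = 1 - T (L(T, C) = -2 + (-3*(-1) - T) = -2 + (3 - T) = 1 - T)
400*L(Y, 7) = 400*(1 - √2/5) = 400 - 80*√2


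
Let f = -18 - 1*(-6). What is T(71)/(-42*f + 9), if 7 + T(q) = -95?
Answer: -34/171 ≈ -0.19883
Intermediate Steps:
f = -12 (f = -18 + 6 = -12)
T(q) = -102 (T(q) = -7 - 95 = -102)
T(71)/(-42*f + 9) = -102/(-42*(-12) + 9) = -102/(504 + 9) = -102/513 = -102*1/513 = -34/171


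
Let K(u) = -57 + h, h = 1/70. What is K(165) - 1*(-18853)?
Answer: 1315721/70 ≈ 18796.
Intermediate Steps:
h = 1/70 ≈ 0.014286
K(u) = -3989/70 (K(u) = -57 + 1/70 = -3989/70)
K(165) - 1*(-18853) = -3989/70 - 1*(-18853) = -3989/70 + 18853 = 1315721/70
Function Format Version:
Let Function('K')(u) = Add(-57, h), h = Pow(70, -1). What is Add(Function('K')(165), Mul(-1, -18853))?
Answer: Rational(1315721, 70) ≈ 18796.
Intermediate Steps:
h = Rational(1, 70) ≈ 0.014286
Function('K')(u) = Rational(-3989, 70) (Function('K')(u) = Add(-57, Rational(1, 70)) = Rational(-3989, 70))
Add(Function('K')(165), Mul(-1, -18853)) = Add(Rational(-3989, 70), Mul(-1, -18853)) = Add(Rational(-3989, 70), 18853) = Rational(1315721, 70)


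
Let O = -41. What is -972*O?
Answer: 39852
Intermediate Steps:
-972*O = -972*(-41) = 39852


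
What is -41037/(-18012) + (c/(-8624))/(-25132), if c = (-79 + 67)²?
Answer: 11581113283/5083192037 ≈ 2.2783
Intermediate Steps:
c = 144 (c = (-12)² = 144)
-41037/(-18012) + (c/(-8624))/(-25132) = -41037/(-18012) + (144/(-8624))/(-25132) = -41037*(-1/18012) + (144*(-1/8624))*(-1/25132) = 13679/6004 - 9/539*(-1/25132) = 13679/6004 + 9/13546148 = 11581113283/5083192037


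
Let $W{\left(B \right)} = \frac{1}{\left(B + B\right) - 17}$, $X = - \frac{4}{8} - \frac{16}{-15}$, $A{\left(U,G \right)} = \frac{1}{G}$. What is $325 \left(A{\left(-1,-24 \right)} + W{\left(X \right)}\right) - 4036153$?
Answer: $- \frac{11527350143}{2856} \approx -4.0362 \cdot 10^{6}$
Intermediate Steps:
$X = \frac{17}{30}$ ($X = \left(-4\right) \frac{1}{8} - - \frac{16}{15} = - \frac{1}{2} + \frac{16}{15} = \frac{17}{30} \approx 0.56667$)
$W{\left(B \right)} = \frac{1}{-17 + 2 B}$ ($W{\left(B \right)} = \frac{1}{2 B - 17} = \frac{1}{-17 + 2 B}$)
$325 \left(A{\left(-1,-24 \right)} + W{\left(X \right)}\right) - 4036153 = 325 \left(\frac{1}{-24} + \frac{1}{-17 + 2 \cdot \frac{17}{30}}\right) - 4036153 = 325 \left(- \frac{1}{24} + \frac{1}{-17 + \frac{17}{15}}\right) - 4036153 = 325 \left(- \frac{1}{24} + \frac{1}{- \frac{238}{15}}\right) - 4036153 = 325 \left(- \frac{1}{24} - \frac{15}{238}\right) - 4036153 = 325 \left(- \frac{299}{2856}\right) - 4036153 = - \frac{97175}{2856} - 4036153 = - \frac{11527350143}{2856}$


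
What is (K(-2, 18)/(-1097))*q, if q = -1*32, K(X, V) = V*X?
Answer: -1152/1097 ≈ -1.0501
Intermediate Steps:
q = -32
(K(-2, 18)/(-1097))*q = ((18*(-2))/(-1097))*(-32) = -36*(-1/1097)*(-32) = (36/1097)*(-32) = -1152/1097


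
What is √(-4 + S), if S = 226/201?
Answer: 17*I*√402/201 ≈ 1.6958*I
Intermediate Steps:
S = 226/201 (S = 226*(1/201) = 226/201 ≈ 1.1244)
√(-4 + S) = √(-4 + 226/201) = √(-578/201) = 17*I*√402/201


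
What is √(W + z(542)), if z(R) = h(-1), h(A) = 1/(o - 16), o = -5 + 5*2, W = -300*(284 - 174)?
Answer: I*√3993011/11 ≈ 181.66*I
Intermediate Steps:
W = -33000 (W = -300*110 = -33000)
o = 5 (o = -5 + 10 = 5)
h(A) = -1/11 (h(A) = 1/(5 - 16) = 1/(-11) = -1/11)
z(R) = -1/11
√(W + z(542)) = √(-33000 - 1/11) = √(-363001/11) = I*√3993011/11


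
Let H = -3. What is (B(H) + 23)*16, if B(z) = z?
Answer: 320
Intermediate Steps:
(B(H) + 23)*16 = (-3 + 23)*16 = 20*16 = 320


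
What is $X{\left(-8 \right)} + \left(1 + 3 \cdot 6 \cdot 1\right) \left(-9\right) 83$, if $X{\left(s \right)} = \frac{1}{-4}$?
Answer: $- \frac{56773}{4} \approx -14193.0$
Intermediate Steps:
$X{\left(s \right)} = - \frac{1}{4}$
$X{\left(-8 \right)} + \left(1 + 3 \cdot 6 \cdot 1\right) \left(-9\right) 83 = - \frac{1}{4} + \left(1 + 3 \cdot 6 \cdot 1\right) \left(-9\right) 83 = - \frac{1}{4} + \left(1 + 18 \cdot 1\right) \left(-9\right) 83 = - \frac{1}{4} + \left(1 + 18\right) \left(-9\right) 83 = - \frac{1}{4} + 19 \left(-9\right) 83 = - \frac{1}{4} - 14193 = - \frac{56773}{4}$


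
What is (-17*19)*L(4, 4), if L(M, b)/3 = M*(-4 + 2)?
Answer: 7752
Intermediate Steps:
L(M, b) = -6*M (L(M, b) = 3*(M*(-4 + 2)) = 3*(M*(-2)) = 3*(-2*M) = -6*M)
(-17*19)*L(4, 4) = (-17*19)*(-6*4) = -323*(-24) = 7752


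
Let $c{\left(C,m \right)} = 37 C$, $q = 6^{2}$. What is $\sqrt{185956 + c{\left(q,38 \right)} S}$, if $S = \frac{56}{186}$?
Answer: $\frac{2 \sqrt{44772277}}{31} \approx 431.69$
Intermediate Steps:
$q = 36$
$S = \frac{28}{93}$ ($S = 56 \cdot \frac{1}{186} = \frac{28}{93} \approx 0.30108$)
$\sqrt{185956 + c{\left(q,38 \right)} S} = \sqrt{185956 + 37 \cdot 36 \cdot \frac{28}{93}} = \sqrt{185956 + 1332 \cdot \frac{28}{93}} = \sqrt{185956 + \frac{12432}{31}} = \sqrt{\frac{5777068}{31}} = \frac{2 \sqrt{44772277}}{31}$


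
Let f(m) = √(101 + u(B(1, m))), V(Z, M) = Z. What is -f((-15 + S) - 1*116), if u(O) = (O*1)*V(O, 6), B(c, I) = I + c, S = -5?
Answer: -7*√374 ≈ -135.37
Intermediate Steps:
u(O) = O² (u(O) = (O*1)*O = O*O = O²)
f(m) = √(101 + (1 + m)²) (f(m) = √(101 + (m + 1)²) = √(101 + (1 + m)²))
-f((-15 + S) - 1*116) = -√(101 + (1 + ((-15 - 5) - 1*116))²) = -√(101 + (1 + (-20 - 116))²) = -√(101 + (1 - 136)²) = -√(101 + (-135)²) = -√(101 + 18225) = -√18326 = -7*√374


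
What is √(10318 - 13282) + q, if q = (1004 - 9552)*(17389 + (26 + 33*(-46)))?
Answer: -135887556 + 2*I*√741 ≈ -1.3589e+8 + 54.443*I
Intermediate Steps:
q = -135887556 (q = -8548*(17389 + (26 - 1518)) = -8548*(17389 - 1492) = -8548*15897 = -135887556)
√(10318 - 13282) + q = √(10318 - 13282) - 135887556 = √(-2964) - 135887556 = 2*I*√741 - 135887556 = -135887556 + 2*I*√741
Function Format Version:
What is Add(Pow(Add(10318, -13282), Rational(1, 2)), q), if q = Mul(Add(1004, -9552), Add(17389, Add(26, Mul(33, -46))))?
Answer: Add(-135887556, Mul(2, I, Pow(741, Rational(1, 2)))) ≈ Add(-1.3589e+8, Mul(54.443, I))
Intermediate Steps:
q = -135887556 (q = Mul(-8548, Add(17389, Add(26, -1518))) = Mul(-8548, Add(17389, -1492)) = Mul(-8548, 15897) = -135887556)
Add(Pow(Add(10318, -13282), Rational(1, 2)), q) = Add(Pow(Add(10318, -13282), Rational(1, 2)), -135887556) = Add(Pow(-2964, Rational(1, 2)), -135887556) = Add(Mul(2, I, Pow(741, Rational(1, 2))), -135887556) = Add(-135887556, Mul(2, I, Pow(741, Rational(1, 2))))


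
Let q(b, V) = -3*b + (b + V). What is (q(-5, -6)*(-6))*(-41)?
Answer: 984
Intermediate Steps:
q(b, V) = V - 2*b (q(b, V) = -3*b + (V + b) = V - 2*b)
(q(-5, -6)*(-6))*(-41) = ((-6 - 2*(-5))*(-6))*(-41) = ((-6 + 10)*(-6))*(-41) = (4*(-6))*(-41) = -24*(-41) = 984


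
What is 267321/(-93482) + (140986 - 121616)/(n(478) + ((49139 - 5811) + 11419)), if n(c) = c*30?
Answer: -16657659587/6458390934 ≈ -2.5792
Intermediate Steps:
n(c) = 30*c
267321/(-93482) + (140986 - 121616)/(n(478) + ((49139 - 5811) + 11419)) = 267321/(-93482) + (140986 - 121616)/(30*478 + ((49139 - 5811) + 11419)) = 267321*(-1/93482) + 19370/(14340 + (43328 + 11419)) = -267321/93482 + 19370/(14340 + 54747) = -267321/93482 + 19370/69087 = -16657659587/6458390934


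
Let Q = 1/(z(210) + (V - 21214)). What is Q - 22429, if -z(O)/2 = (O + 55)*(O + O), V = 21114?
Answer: -4994938301/222700 ≈ -22429.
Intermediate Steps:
z(O) = -4*O*(55 + O) (z(O) = -2*(O + 55)*(O + O) = -2*(55 + O)*2*O = -4*O*(55 + O))
Q = -1/222700 (Q = 1/(-4*210*(55 + 210) + (21114 - 21214)) = 1/(-4*210*265 - 100) = 1/(-222600 - 100) = 1/(-222700) = -1/222700 ≈ -4.4903e-6)
Q - 22429 = -1/222700 - 22429 = -4994938301/222700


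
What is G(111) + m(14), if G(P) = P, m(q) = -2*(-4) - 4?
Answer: 115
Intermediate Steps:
m(q) = 4 (m(q) = 8 - 4 = 4)
G(111) + m(14) = 111 + 4 = 115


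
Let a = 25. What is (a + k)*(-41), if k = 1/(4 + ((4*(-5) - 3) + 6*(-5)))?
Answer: -50184/49 ≈ -1024.2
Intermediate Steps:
k = -1/49 (k = 1/(4 + ((-20 - 3) - 30)) = 1/(4 + (-23 - 30)) = 1/(4 - 53) = 1/(-49) = -1/49 ≈ -0.020408)
(a + k)*(-41) = (25 - 1/49)*(-41) = (1224/49)*(-41) = -50184/49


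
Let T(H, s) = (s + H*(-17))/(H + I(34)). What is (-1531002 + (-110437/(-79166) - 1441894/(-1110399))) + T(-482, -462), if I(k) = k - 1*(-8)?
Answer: -3701096737093602608/2417410798935 ≈ -1.5310e+6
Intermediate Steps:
I(k) = 8 + k (I(k) = k + 8 = 8 + k)
T(H, s) = (s - 17*H)/(42 + H) (T(H, s) = (s + H*(-17))/(H + (8 + 34)) = (s - 17*H)/(H + 42) = (s - 17*H)/(42 + H))
(-1531002 + (-110437/(-79166) - 1441894/(-1110399))) + T(-482, -462) = (-1531002 + (-110437/(-79166) - 1441894/(-1110399))) + (-462 - 17*(-482))/(42 - 482) = (-1531002 + (-110437*(-1/79166) - 1441894*(-1/1110399))) + (-462 + 8194)/(-440) = (-1531002 + (110437/79166 + 1441894/1110399)) - 1/440*7732 = (-1531002 + 236778114767/87905847234) - 1933/110 = -134583791148833701/87905847234 - 1933/110 = -3701096737093602608/2417410798935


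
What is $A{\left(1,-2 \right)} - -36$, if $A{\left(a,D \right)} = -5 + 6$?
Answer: $37$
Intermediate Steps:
$A{\left(a,D \right)} = 1$
$A{\left(1,-2 \right)} - -36 = 1 - -36 = 1 + 36 = 37$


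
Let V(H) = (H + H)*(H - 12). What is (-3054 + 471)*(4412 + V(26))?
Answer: -13276620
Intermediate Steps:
V(H) = 2*H*(-12 + H) (V(H) = (2*H)*(-12 + H) = 2*H*(-12 + H))
(-3054 + 471)*(4412 + V(26)) = (-3054 + 471)*(4412 + 2*26*(-12 + 26)) = -2583*(4412 + 2*26*14) = -2583*(4412 + 728) = -2583*5140 = -13276620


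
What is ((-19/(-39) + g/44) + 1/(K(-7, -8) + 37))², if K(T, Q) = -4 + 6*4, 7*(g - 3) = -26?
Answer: 12429351169/52088019984 ≈ 0.23862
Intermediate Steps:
g = -5/7 (g = 3 + (⅐)*(-26) = 3 - 26/7 = -5/7 ≈ -0.71429)
K(T, Q) = 20 (K(T, Q) = -4 + 24 = 20)
((-19/(-39) + g/44) + 1/(K(-7, -8) + 37))² = ((-19/(-39) - 5/7/44) + 1/(20 + 37))² = ((-19*(-1/39) - 5/7*1/44) + 1/57)² = ((19/39 - 5/308) + 1/57)² = (5657/12012 + 1/57)² = (111487/228228)² = 12429351169/52088019984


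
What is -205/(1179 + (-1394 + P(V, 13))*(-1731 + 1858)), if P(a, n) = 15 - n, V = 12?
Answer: 41/35121 ≈ 0.0011674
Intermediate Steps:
-205/(1179 + (-1394 + P(V, 13))*(-1731 + 1858)) = -205/(1179 + (-1394 + (15 - 1*13))*(-1731 + 1858)) = -205/(1179 + (-1394 + (15 - 13))*127) = -205/(1179 + (-1394 + 2)*127) = -205/(1179 - 1392*127) = -205/(1179 - 176784) = -205/(-175605) = -205*(-1/175605) = 41/35121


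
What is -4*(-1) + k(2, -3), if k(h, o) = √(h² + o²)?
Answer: 4 + √13 ≈ 7.6056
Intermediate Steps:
-4*(-1) + k(2, -3) = -4*(-1) + √(2² + (-3)²) = 4 + √(4 + 9) = 4 + √13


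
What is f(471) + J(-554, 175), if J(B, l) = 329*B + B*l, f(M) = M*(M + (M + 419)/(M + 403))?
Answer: -24863280/437 ≈ -56895.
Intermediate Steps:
f(M) = M*(M + (419 + M)/(403 + M))
f(471) + J(-554, 175) = 471*(419 + 471² + 404*471)/(403 + 471) - 554*(329 + 175) = 471*(419 + 221841 + 190284)/874 - 554*504 = 471*(1/874)*412544 - 279216 = 97154112/437 - 279216 = -24863280/437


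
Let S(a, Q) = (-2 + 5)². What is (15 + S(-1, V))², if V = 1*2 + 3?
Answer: 576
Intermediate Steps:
V = 5 (V = 2 + 3 = 5)
S(a, Q) = 9 (S(a, Q) = 3² = 9)
(15 + S(-1, V))² = (15 + 9)² = 24² = 576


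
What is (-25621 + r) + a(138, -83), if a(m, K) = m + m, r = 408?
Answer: -24937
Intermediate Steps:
a(m, K) = 2*m
(-25621 + r) + a(138, -83) = (-25621 + 408) + 2*138 = -25213 + 276 = -24937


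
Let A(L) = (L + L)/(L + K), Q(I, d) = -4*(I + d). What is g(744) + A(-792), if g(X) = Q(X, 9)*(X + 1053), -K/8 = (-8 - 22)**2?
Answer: -600794582/111 ≈ -5.4126e+6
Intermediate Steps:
K = -7200 (K = -8*(-8 - 22)**2 = -8*(-30)**2 = -8*900 = -7200)
Q(I, d) = -4*I - 4*d
g(X) = (-36 - 4*X)*(1053 + X) (g(X) = (-4*X - 4*9)*(X + 1053) = (-4*X - 36)*(1053 + X) = (-36 - 4*X)*(1053 + X))
A(L) = 2*L/(-7200 + L) (A(L) = (L + L)/(L - 7200) = (2*L)/(-7200 + L) = 2*L/(-7200 + L))
g(744) + A(-792) = -4*(9 + 744)*(1053 + 744) + 2*(-792)/(-7200 - 792) = -4*753*1797 + 2*(-792)/(-7992) = -5412564 + 2*(-792)*(-1/7992) = -5412564 + 22/111 = -600794582/111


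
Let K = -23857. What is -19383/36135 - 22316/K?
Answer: 114656143/287357565 ≈ 0.39900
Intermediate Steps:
-19383/36135 - 22316/K = -19383/36135 - 22316/(-23857) = -19383*1/36135 - 22316*(-1/23857) = -6461/12045 + 22316/23857 = 114656143/287357565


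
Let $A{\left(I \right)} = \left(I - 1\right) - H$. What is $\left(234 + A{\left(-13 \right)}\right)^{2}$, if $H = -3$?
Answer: $49729$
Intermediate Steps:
$A{\left(I \right)} = 2 + I$ ($A{\left(I \right)} = \left(I - 1\right) - -3 = \left(I - 1\right) + 3 = \left(-1 + I\right) + 3 = 2 + I$)
$\left(234 + A{\left(-13 \right)}\right)^{2} = \left(234 + \left(2 - 13\right)\right)^{2} = \left(234 - 11\right)^{2} = 223^{2} = 49729$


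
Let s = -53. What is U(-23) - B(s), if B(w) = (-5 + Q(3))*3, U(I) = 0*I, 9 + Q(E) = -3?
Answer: 51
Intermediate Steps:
Q(E) = -12 (Q(E) = -9 - 3 = -12)
U(I) = 0
B(w) = -51 (B(w) = (-5 - 12)*3 = -17*3 = -51)
U(-23) - B(s) = 0 - 1*(-51) = 0 + 51 = 51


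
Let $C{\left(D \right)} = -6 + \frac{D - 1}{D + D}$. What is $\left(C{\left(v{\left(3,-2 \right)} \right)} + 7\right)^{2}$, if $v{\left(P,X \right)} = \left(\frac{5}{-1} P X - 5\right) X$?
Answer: $\frac{22801}{10000} \approx 2.2801$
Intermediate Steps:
$v{\left(P,X \right)} = X \left(-5 - 5 P X\right)$ ($v{\left(P,X \right)} = \left(5 \left(-1\right) P X - 5\right) X = \left(- 5 P X - 5\right) X = \left(-5 - 5 P X\right) X = X \left(-5 - 5 P X\right)$)
$C{\left(D \right)} = -6 + \frac{-1 + D}{2 D}$
$\left(C{\left(v{\left(3,-2 \right)} \right)} + 7\right)^{2} = \left(\frac{-1 - 11 \left(\left(-5\right) \left(-2\right) \left(1 + 3 \left(-2\right)\right)\right)}{2 \left(\left(-5\right) \left(-2\right) \left(1 + 3 \left(-2\right)\right)\right)} + 7\right)^{2} = \left(\frac{-1 - 11 \left(\left(-5\right) \left(-2\right) \left(1 - 6\right)\right)}{2 \left(\left(-5\right) \left(-2\right) \left(1 - 6\right)\right)} + 7\right)^{2} = \left(\frac{-1 - 11 \left(\left(-5\right) \left(-2\right) \left(-5\right)\right)}{2 \left(\left(-5\right) \left(-2\right) \left(-5\right)\right)} + 7\right)^{2} = \left(\frac{-1 - -550}{2 \left(-50\right)} + 7\right)^{2} = \left(\frac{1}{2} \left(- \frac{1}{50}\right) \left(-1 + 550\right) + 7\right)^{2} = \left(\frac{1}{2} \left(- \frac{1}{50}\right) 549 + 7\right)^{2} = \left(- \frac{549}{100} + 7\right)^{2} = \left(\frac{151}{100}\right)^{2} = \frac{22801}{10000}$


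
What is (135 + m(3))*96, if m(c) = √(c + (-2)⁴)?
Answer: 12960 + 96*√19 ≈ 13378.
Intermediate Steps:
m(c) = √(16 + c) (m(c) = √(c + 16) = √(16 + c))
(135 + m(3))*96 = (135 + √(16 + 3))*96 = (135 + √19)*96 = 12960 + 96*√19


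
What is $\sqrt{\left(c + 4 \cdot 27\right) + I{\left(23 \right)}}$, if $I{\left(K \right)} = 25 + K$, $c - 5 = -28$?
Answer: $\sqrt{133} \approx 11.533$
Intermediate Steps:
$c = -23$ ($c = 5 - 28 = -23$)
$\sqrt{\left(c + 4 \cdot 27\right) + I{\left(23 \right)}} = \sqrt{\left(-23 + 4 \cdot 27\right) + \left(25 + 23\right)} = \sqrt{\left(-23 + 108\right) + 48} = \sqrt{85 + 48} = \sqrt{133}$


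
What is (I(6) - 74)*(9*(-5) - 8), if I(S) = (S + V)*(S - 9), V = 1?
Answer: 5035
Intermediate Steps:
I(S) = (1 + S)*(-9 + S) (I(S) = (S + 1)*(S - 9) = (1 + S)*(-9 + S))
(I(6) - 74)*(9*(-5) - 8) = ((-9 + 6² - 8*6) - 74)*(9*(-5) - 8) = ((-9 + 36 - 48) - 74)*(-45 - 8) = (-21 - 74)*(-53) = -95*(-53) = 5035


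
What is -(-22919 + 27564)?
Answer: -4645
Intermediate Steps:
-(-22919 + 27564) = -1*4645 = -4645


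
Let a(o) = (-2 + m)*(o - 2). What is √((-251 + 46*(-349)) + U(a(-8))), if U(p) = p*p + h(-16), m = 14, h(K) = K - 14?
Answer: 3*I*√215 ≈ 43.989*I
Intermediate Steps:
h(K) = -14 + K
a(o) = -24 + 12*o (a(o) = (-2 + 14)*(o - 2) = 12*(-2 + o) = -24 + 12*o)
U(p) = -30 + p² (U(p) = p*p + (-14 - 16) = p² - 30 = -30 + p²)
√((-251 + 46*(-349)) + U(a(-8))) = √((-251 + 46*(-349)) + (-30 + (-24 + 12*(-8))²)) = √((-251 - 16054) + (-30 + (-24 - 96)²)) = √(-16305 + (-30 + (-120)²)) = √(-16305 + (-30 + 14400)) = √(-16305 + 14370) = √(-1935) = 3*I*√215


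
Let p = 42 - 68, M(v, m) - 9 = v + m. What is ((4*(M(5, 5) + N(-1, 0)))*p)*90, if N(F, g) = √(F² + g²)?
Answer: -187200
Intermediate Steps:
M(v, m) = 9 + m + v (M(v, m) = 9 + (v + m) = 9 + (m + v) = 9 + m + v)
p = -26
((4*(M(5, 5) + N(-1, 0)))*p)*90 = ((4*((9 + 5 + 5) + √((-1)² + 0²)))*(-26))*90 = ((4*(19 + √(1 + 0)))*(-26))*90 = ((4*(19 + √1))*(-26))*90 = ((4*(19 + 1))*(-26))*90 = ((4*20)*(-26))*90 = (80*(-26))*90 = -2080*90 = -187200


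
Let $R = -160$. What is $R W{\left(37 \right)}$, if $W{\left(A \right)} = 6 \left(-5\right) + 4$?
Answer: $4160$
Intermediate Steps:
$W{\left(A \right)} = -26$ ($W{\left(A \right)} = -30 + 4 = -26$)
$R W{\left(37 \right)} = \left(-160\right) \left(-26\right) = 4160$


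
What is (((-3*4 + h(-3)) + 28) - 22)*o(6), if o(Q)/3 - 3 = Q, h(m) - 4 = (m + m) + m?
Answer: -297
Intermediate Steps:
h(m) = 4 + 3*m (h(m) = 4 + ((m + m) + m) = 4 + (2*m + m) = 4 + 3*m)
o(Q) = 9 + 3*Q
(((-3*4 + h(-3)) + 28) - 22)*o(6) = (((-3*4 + (4 + 3*(-3))) + 28) - 22)*(9 + 3*6) = (((-12 + (4 - 9)) + 28) - 22)*(9 + 18) = (((-12 - 5) + 28) - 22)*27 = ((-17 + 28) - 22)*27 = (11 - 22)*27 = -11*27 = -297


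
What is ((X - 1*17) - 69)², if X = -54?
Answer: 19600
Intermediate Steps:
((X - 1*17) - 69)² = ((-54 - 1*17) - 69)² = ((-54 - 17) - 69)² = (-71 - 69)² = (-140)² = 19600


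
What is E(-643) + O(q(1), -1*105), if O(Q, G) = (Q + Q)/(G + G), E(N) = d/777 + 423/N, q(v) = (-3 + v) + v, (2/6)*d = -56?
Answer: -2159684/2498055 ≈ -0.86455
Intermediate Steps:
d = -168 (d = 3*(-56) = -168)
q(v) = -3 + 2*v
E(N) = -8/37 + 423/N (E(N) = -168/777 + 423/N = -168*1/777 + 423/N = -8/37 + 423/N)
O(Q, G) = Q/G (O(Q, G) = (2*Q)/((2*G)) = (2*Q)*(1/(2*G)) = Q/G)
E(-643) + O(q(1), -1*105) = (-8/37 + 423/(-643)) + (-3 + 2*1)/((-1*105)) = (-8/37 + 423*(-1/643)) + (-3 + 2)/(-105) = (-8/37 - 423/643) - 1*(-1/105) = -20795/23791 + 1/105 = -2159684/2498055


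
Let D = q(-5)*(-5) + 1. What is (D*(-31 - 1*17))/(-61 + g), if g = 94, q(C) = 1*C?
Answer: -416/11 ≈ -37.818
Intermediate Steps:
q(C) = C
D = 26 (D = -5*(-5) + 1 = 25 + 1 = 26)
(D*(-31 - 1*17))/(-61 + g) = (26*(-31 - 1*17))/(-61 + 94) = (26*(-31 - 17))/33 = (26*(-48))*(1/33) = -1248*1/33 = -416/11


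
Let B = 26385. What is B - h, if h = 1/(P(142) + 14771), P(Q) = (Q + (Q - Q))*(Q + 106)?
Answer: 1318906994/49987 ≈ 26385.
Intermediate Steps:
P(Q) = Q*(106 + Q) (P(Q) = (Q + 0)*(106 + Q) = Q*(106 + Q))
h = 1/49987 (h = 1/(142*(106 + 142) + 14771) = 1/(142*248 + 14771) = 1/(35216 + 14771) = 1/49987 ≈ 2.0005e-5)
B - h = 26385 - 1*1/49987 = 26385 - 1/49987 = 1318906994/49987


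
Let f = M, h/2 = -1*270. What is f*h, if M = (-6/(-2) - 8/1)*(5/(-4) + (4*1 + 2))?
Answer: 12825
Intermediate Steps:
M = -95/4 (M = (-6*(-½) - 8*1)*(5*(-¼) + (4 + 2)) = (3 - 8)*(-5/4 + 6) = -5*19/4 = -95/4 ≈ -23.750)
h = -540 (h = 2*(-1*270) = 2*(-270) = -540)
f = -95/4 ≈ -23.750
f*h = -95/4*(-540) = 12825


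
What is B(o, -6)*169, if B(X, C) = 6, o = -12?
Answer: 1014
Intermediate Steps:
B(o, -6)*169 = 6*169 = 1014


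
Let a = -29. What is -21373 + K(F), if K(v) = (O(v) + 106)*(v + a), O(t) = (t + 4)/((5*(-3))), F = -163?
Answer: -218801/5 ≈ -43760.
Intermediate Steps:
O(t) = -4/15 - t/15 (O(t) = (4 + t)/(-15) = (4 + t)*(-1/15) = -4/15 - t/15)
K(v) = (-29 + v)*(1586/15 - v/15) (K(v) = ((-4/15 - v/15) + 106)*(v - 29) = (1586/15 - v/15)*(-29 + v) = (-29 + v)*(1586/15 - v/15))
-21373 + K(F) = -21373 + (-45994/15 - 1/15*(-163)² + (323/3)*(-163)) = -21373 + (-45994/15 - 1/15*26569 - 52649/3) = -21373 + (-45994/15 - 26569/15 - 52649/3) = -21373 - 111936/5 = -218801/5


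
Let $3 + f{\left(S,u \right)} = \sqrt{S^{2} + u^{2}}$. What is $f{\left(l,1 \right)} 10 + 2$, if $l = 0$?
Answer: $-18$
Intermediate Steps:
$f{\left(S,u \right)} = -3 + \sqrt{S^{2} + u^{2}}$
$f{\left(l,1 \right)} 10 + 2 = \left(-3 + \sqrt{0^{2} + 1^{2}}\right) 10 + 2 = \left(-3 + \sqrt{0 + 1}\right) 10 + 2 = \left(-3 + \sqrt{1}\right) 10 + 2 = \left(-3 + 1\right) 10 + 2 = \left(-2\right) 10 + 2 = -20 + 2 = -18$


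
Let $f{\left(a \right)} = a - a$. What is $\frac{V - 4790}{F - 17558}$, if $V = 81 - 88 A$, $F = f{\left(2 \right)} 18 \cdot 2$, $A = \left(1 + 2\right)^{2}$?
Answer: $\frac{5501}{17558} \approx 0.3133$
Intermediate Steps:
$f{\left(a \right)} = 0$
$A = 9$ ($A = 3^{2} = 9$)
$F = 0$ ($F = 0 \cdot 18 \cdot 2 = 0 \cdot 2 = 0$)
$V = -711$ ($V = 81 - 792 = -711$)
$\frac{V - 4790}{F - 17558} = \frac{-711 - 4790}{0 - 17558} = - \frac{5501}{-17558} = \left(-5501\right) \left(- \frac{1}{17558}\right) = \frac{5501}{17558}$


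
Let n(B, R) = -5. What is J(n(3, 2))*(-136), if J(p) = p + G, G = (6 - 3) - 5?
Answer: 952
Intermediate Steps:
G = -2 (G = 3 - 5 = -2)
J(p) = -2 + p (J(p) = p - 2 = -2 + p)
J(n(3, 2))*(-136) = (-2 - 5)*(-136) = -7*(-136) = 952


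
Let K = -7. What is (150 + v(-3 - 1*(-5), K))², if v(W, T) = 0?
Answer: 22500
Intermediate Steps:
(150 + v(-3 - 1*(-5), K))² = (150 + 0)² = 150² = 22500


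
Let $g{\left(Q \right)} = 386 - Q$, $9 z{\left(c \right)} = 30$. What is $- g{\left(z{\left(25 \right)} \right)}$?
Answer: $- \frac{1148}{3} \approx -382.67$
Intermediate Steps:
$z{\left(c \right)} = \frac{10}{3}$ ($z{\left(c \right)} = \frac{1}{9} \cdot 30 = \frac{10}{3}$)
$- g{\left(z{\left(25 \right)} \right)} = - (386 - \frac{10}{3}) = \left(-1\right) \frac{1148}{3} = - \frac{1148}{3}$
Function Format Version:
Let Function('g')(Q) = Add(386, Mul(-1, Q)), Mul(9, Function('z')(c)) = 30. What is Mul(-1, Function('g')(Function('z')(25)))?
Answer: Rational(-1148, 3) ≈ -382.67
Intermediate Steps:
Function('z')(c) = Rational(10, 3) (Function('z')(c) = Mul(Rational(1, 9), 30) = Rational(10, 3))
Mul(-1, Function('g')(Function('z')(25))) = Mul(-1, Add(386, Mul(-1, Rational(10, 3)))) = Mul(-1, Add(386, Rational(-10, 3))) = Mul(-1, Rational(1148, 3)) = Rational(-1148, 3)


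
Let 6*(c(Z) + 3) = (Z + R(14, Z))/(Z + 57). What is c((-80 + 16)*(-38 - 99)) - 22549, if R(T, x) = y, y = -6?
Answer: -597059819/26475 ≈ -22552.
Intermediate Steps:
R(T, x) = -6
c(Z) = -3 + (-6 + Z)/(6*(57 + Z)) (c(Z) = -3 + ((Z - 6)/(Z + 57))/6 = -3 + ((-6 + Z)/(57 + Z))/6 = -3 + (-6 + Z)/(6*(57 + Z)))
c((-80 + 16)*(-38 - 99)) - 22549 = (-1032 - 17*(-80 + 16)*(-38 - 99))/(6*(57 + (-80 + 16)*(-38 - 99))) - 22549 = (-1032 - (-1088)*(-137))/(6*(57 - 64*(-137))) - 22549 = (-1032 - 17*8768)/(6*(57 + 8768)) - 22549 = (⅙)*(-1032 - 149056)/8825 - 22549 = (⅙)*(1/8825)*(-150088) - 22549 = -75044/26475 - 22549 = -597059819/26475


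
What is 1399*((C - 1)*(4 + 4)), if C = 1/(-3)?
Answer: -44768/3 ≈ -14923.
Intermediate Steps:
C = -⅓ ≈ -0.33333
1399*((C - 1)*(4 + 4)) = 1399*((-⅓ - 1)*(4 + 4)) = 1399*(-4/3*8) = 1399*(-32/3) = -44768/3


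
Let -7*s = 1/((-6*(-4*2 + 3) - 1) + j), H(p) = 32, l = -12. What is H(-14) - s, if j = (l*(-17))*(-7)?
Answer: 313375/9793 ≈ 32.000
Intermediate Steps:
j = -1428 (j = -12*(-17)*(-7) = 204*(-7) = -1428)
s = 1/9793 (s = -1/(7*((-6*(-4*2 + 3) - 1) - 1428)) = -1/(7*((-6*(-8 + 3) - 1) - 1428)) = -1/(7*((-6*(-5) - 1) - 1428)) = -1/(7*((30 - 1) - 1428)) = -1/(7*(29 - 1428)) = -⅐/(-1399) = -⅐*(-1/1399) = 1/9793 ≈ 0.00010211)
H(-14) - s = 32 - 1*1/9793 = 32 - 1/9793 = 313375/9793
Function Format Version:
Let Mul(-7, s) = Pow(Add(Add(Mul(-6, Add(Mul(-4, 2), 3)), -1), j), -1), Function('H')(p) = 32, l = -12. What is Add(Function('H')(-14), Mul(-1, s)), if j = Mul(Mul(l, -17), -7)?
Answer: Rational(313375, 9793) ≈ 32.000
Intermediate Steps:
j = -1428 (j = Mul(Mul(-12, -17), -7) = Mul(204, -7) = -1428)
s = Rational(1, 9793) (s = Mul(Rational(-1, 7), Pow(Add(Add(Mul(-6, Add(Mul(-4, 2), 3)), -1), -1428), -1)) = Mul(Rational(-1, 7), Pow(Add(Add(Mul(-6, Add(-8, 3)), -1), -1428), -1)) = Mul(Rational(-1, 7), Pow(Add(Add(Mul(-6, -5), -1), -1428), -1)) = Mul(Rational(-1, 7), Pow(Add(Add(30, -1), -1428), -1)) = Mul(Rational(-1, 7), Pow(Add(29, -1428), -1)) = Mul(Rational(-1, 7), Pow(-1399, -1)) = Mul(Rational(-1, 7), Rational(-1, 1399)) = Rational(1, 9793) ≈ 0.00010211)
Add(Function('H')(-14), Mul(-1, s)) = Add(32, Mul(-1, Rational(1, 9793))) = Add(32, Rational(-1, 9793)) = Rational(313375, 9793)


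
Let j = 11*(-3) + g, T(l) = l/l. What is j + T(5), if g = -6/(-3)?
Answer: -30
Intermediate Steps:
g = 2 (g = -6*(-⅓) = 2)
T(l) = 1
j = -31 (j = 11*(-3) + 2 = -33 + 2 = -31)
j + T(5) = -31 + 1 = -30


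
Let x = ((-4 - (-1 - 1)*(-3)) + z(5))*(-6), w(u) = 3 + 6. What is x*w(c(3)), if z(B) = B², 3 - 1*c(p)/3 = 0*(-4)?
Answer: -810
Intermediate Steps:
c(p) = 9 (c(p) = 9 - 0*(-4) = 9 - 3*0 = 9 + 0 = 9)
w(u) = 9
x = -90 (x = ((-4 - (-1 - 1)*(-3)) + 5²)*(-6) = ((-4 - (-2)*(-3)) + 25)*(-6) = ((-4 - 1*6) + 25)*(-6) = ((-4 - 6) + 25)*(-6) = (-10 + 25)*(-6) = 15*(-6) = -90)
x*w(c(3)) = -90*9 = -810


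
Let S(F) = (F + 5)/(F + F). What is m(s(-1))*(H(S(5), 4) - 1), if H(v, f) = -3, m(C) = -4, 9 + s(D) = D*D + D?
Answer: 16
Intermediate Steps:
s(D) = -9 + D + D**2 (s(D) = -9 + (D*D + D) = -9 + (D**2 + D) = -9 + (D + D**2) = -9 + D + D**2)
S(F) = (5 + F)/(2*F) (S(F) = (5 + F)/((2*F)) = (5 + F)*(1/(2*F)) = (5 + F)/(2*F))
m(s(-1))*(H(S(5), 4) - 1) = -4*(-3 - 1) = -4*(-4) = 16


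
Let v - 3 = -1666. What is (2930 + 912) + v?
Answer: 2179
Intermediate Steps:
v = -1663 (v = 3 - 1666 = -1663)
(2930 + 912) + v = (2930 + 912) - 1663 = 3842 - 1663 = 2179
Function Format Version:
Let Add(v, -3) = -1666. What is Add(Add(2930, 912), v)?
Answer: 2179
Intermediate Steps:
v = -1663 (v = Add(3, -1666) = -1663)
Add(Add(2930, 912), v) = Add(Add(2930, 912), -1663) = Add(3842, -1663) = 2179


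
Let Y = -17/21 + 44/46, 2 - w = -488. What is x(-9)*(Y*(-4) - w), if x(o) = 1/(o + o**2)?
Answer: -118477/17388 ≈ -6.8137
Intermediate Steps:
w = 490 (w = 2 - 1*(-488) = 2 + 488 = 490)
Y = 71/483 (Y = -17*1/21 + 44*(1/46) = -17/21 + 22/23 = 71/483 ≈ 0.14700)
x(-9)*(Y*(-4) - w) = (1/((-9)*(1 - 9)))*((71/483)*(-4) - 1*490) = (-1/9/(-8))*(-284/483 - 490) = -1/9*(-1/8)*(-236954/483) = (1/72)*(-236954/483) = -118477/17388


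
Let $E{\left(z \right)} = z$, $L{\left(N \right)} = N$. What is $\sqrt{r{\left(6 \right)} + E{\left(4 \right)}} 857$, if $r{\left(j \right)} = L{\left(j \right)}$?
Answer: $857 \sqrt{10} \approx 2710.1$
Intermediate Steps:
$r{\left(j \right)} = j$
$\sqrt{r{\left(6 \right)} + E{\left(4 \right)}} 857 = \sqrt{6 + 4} \cdot 857 = \sqrt{10} \cdot 857 = 857 \sqrt{10}$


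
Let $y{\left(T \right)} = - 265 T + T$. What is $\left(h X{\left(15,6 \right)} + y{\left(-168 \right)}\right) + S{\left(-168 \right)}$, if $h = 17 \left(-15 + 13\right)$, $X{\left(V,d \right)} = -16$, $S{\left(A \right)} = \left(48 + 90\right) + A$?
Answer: $44866$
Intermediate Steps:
$y{\left(T \right)} = - 264 T$
$S{\left(A \right)} = 138 + A$
$h = -34$ ($h = 17 \left(-2\right) = -34$)
$\left(h X{\left(15,6 \right)} + y{\left(-168 \right)}\right) + S{\left(-168 \right)} = \left(\left(-34\right) \left(-16\right) - -44352\right) + \left(138 - 168\right) = \left(544 + 44352\right) - 30 = 44896 - 30 = 44866$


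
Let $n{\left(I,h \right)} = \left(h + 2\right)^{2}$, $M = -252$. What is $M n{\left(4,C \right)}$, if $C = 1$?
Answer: $-2268$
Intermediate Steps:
$n{\left(I,h \right)} = \left(2 + h\right)^{2}$
$M n{\left(4,C \right)} = - 252 \left(2 + 1\right)^{2} = - 252 \cdot 3^{2} = \left(-252\right) 9 = -2268$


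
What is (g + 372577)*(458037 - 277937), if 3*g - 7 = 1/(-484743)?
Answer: 97581002407073300/1454229 ≈ 6.7102e+10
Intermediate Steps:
g = 3393200/1454229 (g = 7/3 + (⅓)/(-484743) = 7/3 + (⅓)*(-1/484743) = 7/3 - 1/1454229 = 3393200/1454229 ≈ 2.3333)
(g + 372577)*(458037 - 277937) = (3393200/1454229 + 372577)*(458037 - 277937) = (541815671333/1454229)*180100 = 97581002407073300/1454229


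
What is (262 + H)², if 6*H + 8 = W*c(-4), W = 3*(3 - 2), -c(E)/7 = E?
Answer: 678976/9 ≈ 75442.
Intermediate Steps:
c(E) = -7*E
W = 3 (W = 3*1 = 3)
H = 38/3 (H = -4/3 + (3*(-7*(-4)))/6 = -4/3 + (3*28)/6 = -4/3 + (⅙)*84 = -4/3 + 14 = 38/3 ≈ 12.667)
(262 + H)² = (262 + 38/3)² = (824/3)² = 678976/9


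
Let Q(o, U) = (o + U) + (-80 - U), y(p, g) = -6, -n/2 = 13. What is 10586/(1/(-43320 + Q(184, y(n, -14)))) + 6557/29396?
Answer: -13448216589539/29396 ≈ -4.5748e+8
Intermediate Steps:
n = -26 (n = -2*13 = -26)
Q(o, U) = -80 + o (Q(o, U) = (U + o) + (-80 - U) = -80 + o)
10586/(1/(-43320 + Q(184, y(n, -14)))) + 6557/29396 = 10586/(1/(-43320 + (-80 + 184))) + 6557/29396 = 10586/(1/(-43320 + 104)) + 6557*(1/29396) = 10586/(1/(-43216)) + 6557/29396 = 10586/(-1/43216) + 6557/29396 = 10586*(-43216) + 6557/29396 = -457484576 + 6557/29396 = -13448216589539/29396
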